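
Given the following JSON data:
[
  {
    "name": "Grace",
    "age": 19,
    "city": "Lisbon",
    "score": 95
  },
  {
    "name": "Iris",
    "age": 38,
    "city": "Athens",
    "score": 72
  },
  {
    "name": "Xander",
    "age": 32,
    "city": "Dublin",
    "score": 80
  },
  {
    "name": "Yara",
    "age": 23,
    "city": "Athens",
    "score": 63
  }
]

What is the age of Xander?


Looking up record where name = Xander
Record index: 2
Field 'age' = 32

ANSWER: 32


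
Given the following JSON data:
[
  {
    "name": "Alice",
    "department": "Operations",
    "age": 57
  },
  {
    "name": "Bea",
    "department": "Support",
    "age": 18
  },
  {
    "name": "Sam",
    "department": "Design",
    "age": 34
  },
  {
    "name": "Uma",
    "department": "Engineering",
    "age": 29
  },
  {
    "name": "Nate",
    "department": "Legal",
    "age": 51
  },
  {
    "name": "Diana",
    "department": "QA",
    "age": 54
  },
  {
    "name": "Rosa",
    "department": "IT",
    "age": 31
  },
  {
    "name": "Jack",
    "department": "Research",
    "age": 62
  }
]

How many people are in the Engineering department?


Scanning records for department = Engineering
  Record 3: Uma
Count: 1

ANSWER: 1


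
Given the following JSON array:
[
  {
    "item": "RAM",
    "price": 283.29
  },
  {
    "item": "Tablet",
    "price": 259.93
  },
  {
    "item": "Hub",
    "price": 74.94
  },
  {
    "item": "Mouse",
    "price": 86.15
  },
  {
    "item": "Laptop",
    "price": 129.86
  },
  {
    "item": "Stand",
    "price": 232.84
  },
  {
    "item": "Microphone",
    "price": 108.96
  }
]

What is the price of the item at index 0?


Array index 0 -> RAM
price = 283.29

ANSWER: 283.29


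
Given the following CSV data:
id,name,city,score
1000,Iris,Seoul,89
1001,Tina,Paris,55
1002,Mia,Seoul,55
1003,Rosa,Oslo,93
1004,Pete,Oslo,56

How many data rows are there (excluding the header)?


Counting rows (excluding header):
Header: id,name,city,score
Data rows: 5

ANSWER: 5


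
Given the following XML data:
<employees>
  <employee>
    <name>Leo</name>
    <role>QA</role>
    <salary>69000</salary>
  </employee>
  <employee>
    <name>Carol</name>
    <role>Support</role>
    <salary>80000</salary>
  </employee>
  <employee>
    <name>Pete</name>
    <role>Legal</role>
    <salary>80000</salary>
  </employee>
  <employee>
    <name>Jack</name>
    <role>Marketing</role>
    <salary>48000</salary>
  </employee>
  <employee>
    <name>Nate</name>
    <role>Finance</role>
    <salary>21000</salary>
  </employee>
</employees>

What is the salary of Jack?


Searching for <employee> with <name>Jack</name>
Found at position 4
<salary>48000</salary>

ANSWER: 48000


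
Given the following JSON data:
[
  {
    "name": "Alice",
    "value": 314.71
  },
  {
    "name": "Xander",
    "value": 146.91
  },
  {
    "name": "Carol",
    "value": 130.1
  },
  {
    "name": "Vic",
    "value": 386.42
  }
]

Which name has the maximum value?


Comparing values:
  Alice: 314.71
  Xander: 146.91
  Carol: 130.1
  Vic: 386.42
Maximum: Vic (386.42)

ANSWER: Vic


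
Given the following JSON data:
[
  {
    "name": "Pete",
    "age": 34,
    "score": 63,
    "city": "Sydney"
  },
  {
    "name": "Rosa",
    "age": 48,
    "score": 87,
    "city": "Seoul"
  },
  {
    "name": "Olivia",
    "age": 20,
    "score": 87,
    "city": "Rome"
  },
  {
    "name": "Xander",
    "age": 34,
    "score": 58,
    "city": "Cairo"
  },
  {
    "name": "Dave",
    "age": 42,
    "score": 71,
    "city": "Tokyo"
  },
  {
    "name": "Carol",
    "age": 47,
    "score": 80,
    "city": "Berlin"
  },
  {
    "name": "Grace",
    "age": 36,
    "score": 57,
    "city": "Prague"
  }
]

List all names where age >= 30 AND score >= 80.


Checking both conditions:
  Pete (age=34, score=63) -> no
  Rosa (age=48, score=87) -> YES
  Olivia (age=20, score=87) -> no
  Xander (age=34, score=58) -> no
  Dave (age=42, score=71) -> no
  Carol (age=47, score=80) -> YES
  Grace (age=36, score=57) -> no


ANSWER: Rosa, Carol


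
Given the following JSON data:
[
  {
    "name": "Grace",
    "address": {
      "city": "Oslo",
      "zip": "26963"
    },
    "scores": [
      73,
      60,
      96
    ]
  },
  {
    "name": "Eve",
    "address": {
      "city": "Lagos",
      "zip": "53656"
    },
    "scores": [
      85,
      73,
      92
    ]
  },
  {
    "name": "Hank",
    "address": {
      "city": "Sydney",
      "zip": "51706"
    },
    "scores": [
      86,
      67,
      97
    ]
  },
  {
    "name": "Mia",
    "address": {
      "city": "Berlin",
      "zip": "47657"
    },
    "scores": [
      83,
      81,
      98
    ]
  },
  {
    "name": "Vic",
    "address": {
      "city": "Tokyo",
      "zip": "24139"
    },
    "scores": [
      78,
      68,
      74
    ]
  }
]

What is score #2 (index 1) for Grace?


Path: records[0].scores[1]
Value: 60

ANSWER: 60


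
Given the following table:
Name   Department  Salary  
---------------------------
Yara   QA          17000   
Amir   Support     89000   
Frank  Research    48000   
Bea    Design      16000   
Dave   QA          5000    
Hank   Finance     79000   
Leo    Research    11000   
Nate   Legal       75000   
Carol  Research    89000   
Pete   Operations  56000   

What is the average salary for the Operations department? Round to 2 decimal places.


Operations department members:
  Pete: 56000
Sum = 56000
Count = 1
Average = 56000 / 1 = 56000.00

ANSWER: 56000.00


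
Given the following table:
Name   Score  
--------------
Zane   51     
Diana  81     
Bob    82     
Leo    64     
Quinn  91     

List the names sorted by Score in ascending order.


Sorting by Score (ascending):
  Zane: 51
  Leo: 64
  Diana: 81
  Bob: 82
  Quinn: 91


ANSWER: Zane, Leo, Diana, Bob, Quinn


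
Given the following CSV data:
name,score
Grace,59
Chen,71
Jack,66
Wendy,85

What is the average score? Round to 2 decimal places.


Scores: 59, 71, 66, 85
Sum = 281
Count = 4
Average = 281 / 4 = 70.25

ANSWER: 70.25


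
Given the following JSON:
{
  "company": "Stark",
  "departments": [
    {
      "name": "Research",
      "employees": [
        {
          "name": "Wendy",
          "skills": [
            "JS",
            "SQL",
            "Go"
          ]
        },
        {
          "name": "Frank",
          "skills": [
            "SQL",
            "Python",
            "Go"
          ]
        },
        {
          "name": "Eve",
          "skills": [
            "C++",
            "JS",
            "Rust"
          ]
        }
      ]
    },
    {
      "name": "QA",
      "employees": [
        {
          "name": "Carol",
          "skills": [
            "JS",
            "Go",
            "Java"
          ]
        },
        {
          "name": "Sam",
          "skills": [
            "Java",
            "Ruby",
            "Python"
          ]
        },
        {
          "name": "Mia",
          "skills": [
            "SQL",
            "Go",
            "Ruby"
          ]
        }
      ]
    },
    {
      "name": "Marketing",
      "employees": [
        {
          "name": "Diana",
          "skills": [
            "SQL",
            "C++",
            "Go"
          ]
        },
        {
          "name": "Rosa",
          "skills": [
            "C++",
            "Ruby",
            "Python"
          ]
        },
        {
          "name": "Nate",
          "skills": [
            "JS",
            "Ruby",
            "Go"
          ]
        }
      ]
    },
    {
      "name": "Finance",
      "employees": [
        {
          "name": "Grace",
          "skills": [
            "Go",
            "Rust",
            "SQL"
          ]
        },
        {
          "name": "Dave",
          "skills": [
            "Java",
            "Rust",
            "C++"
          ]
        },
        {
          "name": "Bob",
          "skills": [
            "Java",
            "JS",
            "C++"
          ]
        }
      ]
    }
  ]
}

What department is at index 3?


Path: departments[3].name
Value: Finance

ANSWER: Finance


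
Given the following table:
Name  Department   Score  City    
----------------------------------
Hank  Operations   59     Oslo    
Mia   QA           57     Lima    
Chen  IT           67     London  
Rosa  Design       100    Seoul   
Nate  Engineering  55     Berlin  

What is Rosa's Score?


Row 4: Rosa
Score = 100

ANSWER: 100


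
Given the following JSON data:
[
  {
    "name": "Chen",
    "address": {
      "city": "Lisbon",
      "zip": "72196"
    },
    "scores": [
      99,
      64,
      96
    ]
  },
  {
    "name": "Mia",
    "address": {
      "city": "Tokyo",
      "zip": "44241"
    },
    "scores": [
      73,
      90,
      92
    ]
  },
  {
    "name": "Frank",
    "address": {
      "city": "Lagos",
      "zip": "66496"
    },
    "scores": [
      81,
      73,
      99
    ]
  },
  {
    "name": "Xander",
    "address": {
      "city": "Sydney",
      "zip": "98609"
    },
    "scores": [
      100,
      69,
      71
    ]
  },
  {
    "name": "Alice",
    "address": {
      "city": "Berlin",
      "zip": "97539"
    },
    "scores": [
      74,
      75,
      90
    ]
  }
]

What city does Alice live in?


Path: records[4].address.city
Value: Berlin

ANSWER: Berlin


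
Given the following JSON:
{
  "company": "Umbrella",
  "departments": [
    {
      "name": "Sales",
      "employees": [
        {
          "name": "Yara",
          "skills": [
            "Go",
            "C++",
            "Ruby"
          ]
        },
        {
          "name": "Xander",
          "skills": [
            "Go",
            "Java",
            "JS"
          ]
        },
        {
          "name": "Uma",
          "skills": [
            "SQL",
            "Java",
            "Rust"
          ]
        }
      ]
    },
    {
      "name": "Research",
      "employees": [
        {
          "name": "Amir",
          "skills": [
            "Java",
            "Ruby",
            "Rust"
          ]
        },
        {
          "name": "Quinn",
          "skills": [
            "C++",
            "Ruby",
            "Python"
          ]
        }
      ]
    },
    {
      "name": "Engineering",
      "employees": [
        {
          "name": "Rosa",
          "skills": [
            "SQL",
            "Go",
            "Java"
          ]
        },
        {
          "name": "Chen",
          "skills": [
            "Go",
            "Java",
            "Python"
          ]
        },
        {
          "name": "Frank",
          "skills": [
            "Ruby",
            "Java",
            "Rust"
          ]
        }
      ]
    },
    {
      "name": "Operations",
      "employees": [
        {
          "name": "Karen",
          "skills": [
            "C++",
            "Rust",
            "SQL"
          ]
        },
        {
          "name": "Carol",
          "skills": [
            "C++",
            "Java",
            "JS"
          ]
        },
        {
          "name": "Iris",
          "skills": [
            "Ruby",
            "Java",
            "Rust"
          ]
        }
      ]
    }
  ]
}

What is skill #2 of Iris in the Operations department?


Path: departments[3].employees[2].skills[1]
Value: Java

ANSWER: Java


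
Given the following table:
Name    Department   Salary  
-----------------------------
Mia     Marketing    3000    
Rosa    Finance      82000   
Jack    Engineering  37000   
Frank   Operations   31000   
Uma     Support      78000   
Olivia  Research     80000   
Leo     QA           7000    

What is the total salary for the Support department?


Support department members:
  Uma: 78000
Total = 78000 = 78000

ANSWER: 78000


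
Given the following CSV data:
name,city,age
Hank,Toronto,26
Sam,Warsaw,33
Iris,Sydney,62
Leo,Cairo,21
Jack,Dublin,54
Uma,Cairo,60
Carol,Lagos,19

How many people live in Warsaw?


Scanning city column for 'Warsaw':
  Row 2: Sam -> MATCH
Total matches: 1

ANSWER: 1


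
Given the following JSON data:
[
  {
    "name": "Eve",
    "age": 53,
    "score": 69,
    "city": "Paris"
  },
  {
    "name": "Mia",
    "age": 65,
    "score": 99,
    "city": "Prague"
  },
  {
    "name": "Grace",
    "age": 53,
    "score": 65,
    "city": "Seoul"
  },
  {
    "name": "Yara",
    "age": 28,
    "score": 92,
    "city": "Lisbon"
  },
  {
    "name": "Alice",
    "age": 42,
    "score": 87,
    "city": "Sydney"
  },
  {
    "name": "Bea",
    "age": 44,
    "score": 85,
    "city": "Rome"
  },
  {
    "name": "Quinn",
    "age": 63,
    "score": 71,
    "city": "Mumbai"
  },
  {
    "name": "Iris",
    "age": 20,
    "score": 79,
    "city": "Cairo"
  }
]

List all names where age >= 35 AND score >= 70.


Checking both conditions:
  Eve (age=53, score=69) -> no
  Mia (age=65, score=99) -> YES
  Grace (age=53, score=65) -> no
  Yara (age=28, score=92) -> no
  Alice (age=42, score=87) -> YES
  Bea (age=44, score=85) -> YES
  Quinn (age=63, score=71) -> YES
  Iris (age=20, score=79) -> no


ANSWER: Mia, Alice, Bea, Quinn


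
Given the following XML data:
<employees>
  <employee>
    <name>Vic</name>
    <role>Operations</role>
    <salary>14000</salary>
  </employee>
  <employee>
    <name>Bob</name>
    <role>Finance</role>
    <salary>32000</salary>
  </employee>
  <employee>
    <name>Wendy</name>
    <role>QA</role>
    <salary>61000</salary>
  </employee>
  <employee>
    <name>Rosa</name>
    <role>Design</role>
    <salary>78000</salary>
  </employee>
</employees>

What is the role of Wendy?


Searching for <employee> with <name>Wendy</name>
Found at position 3
<role>QA</role>

ANSWER: QA


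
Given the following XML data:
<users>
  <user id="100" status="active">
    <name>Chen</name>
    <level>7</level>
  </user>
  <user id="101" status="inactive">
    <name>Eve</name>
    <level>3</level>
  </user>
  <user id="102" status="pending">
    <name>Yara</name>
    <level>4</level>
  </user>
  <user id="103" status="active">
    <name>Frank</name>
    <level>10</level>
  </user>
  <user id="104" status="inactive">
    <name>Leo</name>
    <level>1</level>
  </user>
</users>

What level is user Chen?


Finding user: Chen
<level>7</level>

ANSWER: 7


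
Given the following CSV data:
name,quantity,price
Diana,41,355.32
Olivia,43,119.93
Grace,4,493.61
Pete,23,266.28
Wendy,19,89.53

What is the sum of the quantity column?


Values in 'quantity' column:
  Row 1: 41
  Row 2: 43
  Row 3: 4
  Row 4: 23
  Row 5: 19
Sum = 41 + 43 + 4 + 23 + 19 = 130

ANSWER: 130


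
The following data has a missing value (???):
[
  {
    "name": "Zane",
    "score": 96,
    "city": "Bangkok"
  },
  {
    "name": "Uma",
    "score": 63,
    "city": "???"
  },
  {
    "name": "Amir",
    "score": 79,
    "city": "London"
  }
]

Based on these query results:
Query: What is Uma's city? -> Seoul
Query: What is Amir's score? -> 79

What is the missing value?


The missing value is Uma's city
From query: Uma's city = Seoul

ANSWER: Seoul


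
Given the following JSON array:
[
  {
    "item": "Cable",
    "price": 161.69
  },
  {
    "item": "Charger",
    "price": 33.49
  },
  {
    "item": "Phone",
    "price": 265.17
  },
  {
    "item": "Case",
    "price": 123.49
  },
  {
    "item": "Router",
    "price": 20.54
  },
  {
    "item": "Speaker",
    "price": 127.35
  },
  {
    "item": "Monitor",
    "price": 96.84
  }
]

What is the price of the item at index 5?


Array index 5 -> Speaker
price = 127.35

ANSWER: 127.35


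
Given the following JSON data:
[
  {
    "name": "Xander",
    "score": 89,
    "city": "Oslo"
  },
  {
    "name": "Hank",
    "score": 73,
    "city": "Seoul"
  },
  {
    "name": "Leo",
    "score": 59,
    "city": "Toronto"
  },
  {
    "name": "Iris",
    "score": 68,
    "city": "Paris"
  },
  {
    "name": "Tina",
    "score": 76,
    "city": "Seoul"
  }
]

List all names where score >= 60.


Filtering records where score >= 60:
  Xander (score=89) -> YES
  Hank (score=73) -> YES
  Leo (score=59) -> no
  Iris (score=68) -> YES
  Tina (score=76) -> YES


ANSWER: Xander, Hank, Iris, Tina


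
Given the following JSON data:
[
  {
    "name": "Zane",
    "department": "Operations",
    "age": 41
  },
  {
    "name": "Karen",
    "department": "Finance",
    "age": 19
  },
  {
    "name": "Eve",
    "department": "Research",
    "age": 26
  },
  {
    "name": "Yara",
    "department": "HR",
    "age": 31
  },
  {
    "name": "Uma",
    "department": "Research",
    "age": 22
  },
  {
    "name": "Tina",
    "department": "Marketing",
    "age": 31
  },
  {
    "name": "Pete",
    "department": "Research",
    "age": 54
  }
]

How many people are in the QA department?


Scanning records for department = QA
  No matches found
Count: 0

ANSWER: 0


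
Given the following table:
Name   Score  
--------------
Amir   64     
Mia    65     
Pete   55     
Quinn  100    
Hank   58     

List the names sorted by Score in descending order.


Sorting by Score (descending):
  Quinn: 100
  Mia: 65
  Amir: 64
  Hank: 58
  Pete: 55


ANSWER: Quinn, Mia, Amir, Hank, Pete


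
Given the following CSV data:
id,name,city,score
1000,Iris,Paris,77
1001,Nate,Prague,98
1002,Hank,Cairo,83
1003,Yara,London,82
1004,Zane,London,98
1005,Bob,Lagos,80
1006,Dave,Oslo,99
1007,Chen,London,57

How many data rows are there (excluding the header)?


Counting rows (excluding header):
Header: id,name,city,score
Data rows: 8

ANSWER: 8


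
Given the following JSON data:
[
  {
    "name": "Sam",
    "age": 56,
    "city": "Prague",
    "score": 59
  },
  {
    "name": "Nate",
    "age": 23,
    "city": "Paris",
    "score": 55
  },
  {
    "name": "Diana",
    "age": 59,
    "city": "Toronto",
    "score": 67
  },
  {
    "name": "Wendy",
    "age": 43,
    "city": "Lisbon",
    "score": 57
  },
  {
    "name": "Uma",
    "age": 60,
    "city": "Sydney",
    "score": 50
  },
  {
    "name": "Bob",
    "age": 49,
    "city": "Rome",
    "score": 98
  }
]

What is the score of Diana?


Looking up record where name = Diana
Record index: 2
Field 'score' = 67

ANSWER: 67


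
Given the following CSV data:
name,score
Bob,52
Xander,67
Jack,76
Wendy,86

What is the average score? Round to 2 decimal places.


Scores: 52, 67, 76, 86
Sum = 281
Count = 4
Average = 281 / 4 = 70.25

ANSWER: 70.25


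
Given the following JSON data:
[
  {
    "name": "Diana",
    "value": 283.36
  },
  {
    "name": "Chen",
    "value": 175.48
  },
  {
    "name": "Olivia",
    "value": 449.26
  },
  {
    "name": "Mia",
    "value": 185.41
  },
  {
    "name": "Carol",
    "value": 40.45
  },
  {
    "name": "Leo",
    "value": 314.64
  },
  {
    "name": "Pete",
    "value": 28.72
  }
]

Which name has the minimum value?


Comparing values:
  Diana: 283.36
  Chen: 175.48
  Olivia: 449.26
  Mia: 185.41
  Carol: 40.45
  Leo: 314.64
  Pete: 28.72
Minimum: Pete (28.72)

ANSWER: Pete


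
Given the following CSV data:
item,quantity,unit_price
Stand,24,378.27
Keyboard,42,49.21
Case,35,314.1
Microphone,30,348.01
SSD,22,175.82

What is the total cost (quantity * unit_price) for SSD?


Row: SSD
quantity = 22
unit_price = 175.82
total = 22 * 175.82 = 3868.04

ANSWER: 3868.04


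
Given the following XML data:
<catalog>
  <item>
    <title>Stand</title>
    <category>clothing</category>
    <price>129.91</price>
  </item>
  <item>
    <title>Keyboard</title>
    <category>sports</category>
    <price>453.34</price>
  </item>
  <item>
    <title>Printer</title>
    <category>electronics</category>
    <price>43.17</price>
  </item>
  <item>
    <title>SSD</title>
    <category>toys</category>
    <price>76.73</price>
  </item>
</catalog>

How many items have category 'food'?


Scanning <item> elements for <category>food</category>:
Count: 0

ANSWER: 0


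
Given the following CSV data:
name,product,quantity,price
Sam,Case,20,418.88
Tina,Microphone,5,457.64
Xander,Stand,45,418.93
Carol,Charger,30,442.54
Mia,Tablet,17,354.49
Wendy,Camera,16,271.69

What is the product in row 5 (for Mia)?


Row 5: Mia
Column 'product' = Tablet

ANSWER: Tablet


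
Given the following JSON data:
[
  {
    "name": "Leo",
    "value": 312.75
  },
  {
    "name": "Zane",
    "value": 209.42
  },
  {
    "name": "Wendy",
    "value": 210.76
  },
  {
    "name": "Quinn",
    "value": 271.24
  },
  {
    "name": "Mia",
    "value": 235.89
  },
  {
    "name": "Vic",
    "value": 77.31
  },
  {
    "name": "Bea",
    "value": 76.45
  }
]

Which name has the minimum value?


Comparing values:
  Leo: 312.75
  Zane: 209.42
  Wendy: 210.76
  Quinn: 271.24
  Mia: 235.89
  Vic: 77.31
  Bea: 76.45
Minimum: Bea (76.45)

ANSWER: Bea


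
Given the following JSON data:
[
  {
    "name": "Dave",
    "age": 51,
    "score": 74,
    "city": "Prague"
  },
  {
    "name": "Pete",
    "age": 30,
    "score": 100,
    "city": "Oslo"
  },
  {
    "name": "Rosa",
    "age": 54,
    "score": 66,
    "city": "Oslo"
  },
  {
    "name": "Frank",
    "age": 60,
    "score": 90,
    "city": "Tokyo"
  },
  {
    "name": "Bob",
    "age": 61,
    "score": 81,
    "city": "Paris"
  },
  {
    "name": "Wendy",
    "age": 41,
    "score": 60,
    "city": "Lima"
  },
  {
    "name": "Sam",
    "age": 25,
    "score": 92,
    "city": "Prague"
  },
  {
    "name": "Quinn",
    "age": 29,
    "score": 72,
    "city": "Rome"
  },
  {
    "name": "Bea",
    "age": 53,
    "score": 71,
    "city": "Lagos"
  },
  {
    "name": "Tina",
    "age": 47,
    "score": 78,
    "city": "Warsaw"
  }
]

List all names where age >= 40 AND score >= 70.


Checking both conditions:
  Dave (age=51, score=74) -> YES
  Pete (age=30, score=100) -> no
  Rosa (age=54, score=66) -> no
  Frank (age=60, score=90) -> YES
  Bob (age=61, score=81) -> YES
  Wendy (age=41, score=60) -> no
  Sam (age=25, score=92) -> no
  Quinn (age=29, score=72) -> no
  Bea (age=53, score=71) -> YES
  Tina (age=47, score=78) -> YES


ANSWER: Dave, Frank, Bob, Bea, Tina


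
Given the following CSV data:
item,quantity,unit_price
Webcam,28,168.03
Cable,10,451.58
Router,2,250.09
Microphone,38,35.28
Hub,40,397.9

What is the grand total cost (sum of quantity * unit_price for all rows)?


Computing row totals:
  Webcam: 28 * 168.03 = 4704.84
  Cable: 10 * 451.58 = 4515.8
  Router: 2 * 250.09 = 500.18
  Microphone: 38 * 35.28 = 1340.64
  Hub: 40 * 397.9 = 15916.0
Grand total = 4704.84 + 4515.8 + 500.18 + 1340.64 + 15916.0 = 26977.46

ANSWER: 26977.46


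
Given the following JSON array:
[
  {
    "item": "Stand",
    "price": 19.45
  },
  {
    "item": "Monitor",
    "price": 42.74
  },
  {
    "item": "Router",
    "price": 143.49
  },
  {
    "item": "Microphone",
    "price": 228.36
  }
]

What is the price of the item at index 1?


Array index 1 -> Monitor
price = 42.74

ANSWER: 42.74


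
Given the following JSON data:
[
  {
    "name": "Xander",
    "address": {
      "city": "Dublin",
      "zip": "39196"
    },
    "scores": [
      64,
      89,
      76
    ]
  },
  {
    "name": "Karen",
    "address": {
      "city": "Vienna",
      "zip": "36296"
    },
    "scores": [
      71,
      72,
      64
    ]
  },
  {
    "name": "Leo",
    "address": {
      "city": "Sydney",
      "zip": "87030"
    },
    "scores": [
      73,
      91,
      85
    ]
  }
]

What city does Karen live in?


Path: records[1].address.city
Value: Vienna

ANSWER: Vienna


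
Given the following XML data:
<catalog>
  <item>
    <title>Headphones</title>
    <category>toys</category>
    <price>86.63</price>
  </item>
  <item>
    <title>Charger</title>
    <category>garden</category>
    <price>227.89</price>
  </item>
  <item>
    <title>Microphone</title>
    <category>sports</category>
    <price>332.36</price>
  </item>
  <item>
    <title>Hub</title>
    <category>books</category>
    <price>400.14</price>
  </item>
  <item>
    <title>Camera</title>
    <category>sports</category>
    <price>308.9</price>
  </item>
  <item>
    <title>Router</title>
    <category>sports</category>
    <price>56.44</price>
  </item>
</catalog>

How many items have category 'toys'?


Scanning <item> elements for <category>toys</category>:
  Item 1: Headphones -> MATCH
Count: 1

ANSWER: 1


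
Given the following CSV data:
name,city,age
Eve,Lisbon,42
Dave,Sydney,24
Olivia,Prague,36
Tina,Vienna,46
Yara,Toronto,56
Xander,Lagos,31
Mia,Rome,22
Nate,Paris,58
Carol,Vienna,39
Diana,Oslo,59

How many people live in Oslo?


Scanning city column for 'Oslo':
  Row 10: Diana -> MATCH
Total matches: 1

ANSWER: 1


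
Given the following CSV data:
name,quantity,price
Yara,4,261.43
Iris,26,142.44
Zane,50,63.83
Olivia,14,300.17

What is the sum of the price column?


Values in 'price' column:
  Row 1: 261.43
  Row 2: 142.44
  Row 3: 63.83
  Row 4: 300.17
Sum = 261.43 + 142.44 + 63.83 + 300.17 = 767.87

ANSWER: 767.87


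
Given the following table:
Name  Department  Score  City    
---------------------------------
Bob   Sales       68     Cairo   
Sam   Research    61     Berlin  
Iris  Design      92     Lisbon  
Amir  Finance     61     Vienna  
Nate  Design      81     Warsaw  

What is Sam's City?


Row 2: Sam
City = Berlin

ANSWER: Berlin


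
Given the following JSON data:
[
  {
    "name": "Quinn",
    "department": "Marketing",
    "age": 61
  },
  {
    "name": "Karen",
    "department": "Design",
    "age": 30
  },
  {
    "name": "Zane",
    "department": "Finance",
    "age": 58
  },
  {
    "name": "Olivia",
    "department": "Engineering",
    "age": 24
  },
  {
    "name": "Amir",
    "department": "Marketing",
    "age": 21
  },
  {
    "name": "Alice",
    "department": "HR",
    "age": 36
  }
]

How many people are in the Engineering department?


Scanning records for department = Engineering
  Record 3: Olivia
Count: 1

ANSWER: 1


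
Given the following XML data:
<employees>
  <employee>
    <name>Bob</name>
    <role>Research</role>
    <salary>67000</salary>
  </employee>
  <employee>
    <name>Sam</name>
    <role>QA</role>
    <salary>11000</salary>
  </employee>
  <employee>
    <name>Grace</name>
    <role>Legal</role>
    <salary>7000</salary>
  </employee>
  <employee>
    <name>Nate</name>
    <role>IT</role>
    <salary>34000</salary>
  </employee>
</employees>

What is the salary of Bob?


Searching for <employee> with <name>Bob</name>
Found at position 1
<salary>67000</salary>

ANSWER: 67000


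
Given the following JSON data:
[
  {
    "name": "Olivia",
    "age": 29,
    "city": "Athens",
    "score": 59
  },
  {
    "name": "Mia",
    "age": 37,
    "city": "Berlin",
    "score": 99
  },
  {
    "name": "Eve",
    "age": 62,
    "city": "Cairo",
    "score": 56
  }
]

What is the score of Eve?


Looking up record where name = Eve
Record index: 2
Field 'score' = 56

ANSWER: 56


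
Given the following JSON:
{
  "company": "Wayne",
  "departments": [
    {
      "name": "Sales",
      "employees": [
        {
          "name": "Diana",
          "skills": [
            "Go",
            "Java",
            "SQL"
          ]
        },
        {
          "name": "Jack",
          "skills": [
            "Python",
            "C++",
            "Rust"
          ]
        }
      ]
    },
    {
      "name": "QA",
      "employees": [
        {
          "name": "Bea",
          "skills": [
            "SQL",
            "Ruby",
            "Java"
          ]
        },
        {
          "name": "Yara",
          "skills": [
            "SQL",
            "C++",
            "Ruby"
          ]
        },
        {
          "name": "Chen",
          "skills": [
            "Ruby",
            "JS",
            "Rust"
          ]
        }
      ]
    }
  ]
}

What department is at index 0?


Path: departments[0].name
Value: Sales

ANSWER: Sales


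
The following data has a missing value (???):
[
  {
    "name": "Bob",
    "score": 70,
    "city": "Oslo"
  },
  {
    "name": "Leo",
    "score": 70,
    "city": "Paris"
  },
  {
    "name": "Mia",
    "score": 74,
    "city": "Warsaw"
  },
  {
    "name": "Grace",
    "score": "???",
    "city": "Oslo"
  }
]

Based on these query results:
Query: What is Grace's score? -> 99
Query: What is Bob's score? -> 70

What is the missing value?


The missing value is Grace's score
From query: Grace's score = 99

ANSWER: 99


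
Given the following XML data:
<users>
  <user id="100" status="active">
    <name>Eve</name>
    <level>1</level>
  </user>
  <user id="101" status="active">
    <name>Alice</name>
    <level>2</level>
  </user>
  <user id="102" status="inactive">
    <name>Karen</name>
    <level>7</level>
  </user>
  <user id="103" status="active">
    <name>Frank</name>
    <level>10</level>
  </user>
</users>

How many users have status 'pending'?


Counting users with status='pending':
Count: 0

ANSWER: 0


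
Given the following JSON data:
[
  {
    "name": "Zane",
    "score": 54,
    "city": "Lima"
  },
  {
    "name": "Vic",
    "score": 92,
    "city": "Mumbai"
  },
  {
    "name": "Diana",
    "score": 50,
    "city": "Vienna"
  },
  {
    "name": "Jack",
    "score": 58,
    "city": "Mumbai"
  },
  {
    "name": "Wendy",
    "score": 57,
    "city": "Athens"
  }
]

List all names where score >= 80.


Filtering records where score >= 80:
  Zane (score=54) -> no
  Vic (score=92) -> YES
  Diana (score=50) -> no
  Jack (score=58) -> no
  Wendy (score=57) -> no


ANSWER: Vic


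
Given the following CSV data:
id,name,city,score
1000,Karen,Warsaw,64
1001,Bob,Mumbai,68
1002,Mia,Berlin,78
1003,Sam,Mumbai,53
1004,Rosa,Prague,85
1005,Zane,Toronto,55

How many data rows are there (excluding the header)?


Counting rows (excluding header):
Header: id,name,city,score
Data rows: 6

ANSWER: 6


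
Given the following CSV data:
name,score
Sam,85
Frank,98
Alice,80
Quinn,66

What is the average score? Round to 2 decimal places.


Scores: 85, 98, 80, 66
Sum = 329
Count = 4
Average = 329 / 4 = 82.25

ANSWER: 82.25


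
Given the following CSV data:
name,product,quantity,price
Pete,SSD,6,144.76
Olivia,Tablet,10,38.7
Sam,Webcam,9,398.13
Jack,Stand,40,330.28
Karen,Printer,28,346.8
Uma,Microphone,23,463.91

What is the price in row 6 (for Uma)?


Row 6: Uma
Column 'price' = 463.91

ANSWER: 463.91


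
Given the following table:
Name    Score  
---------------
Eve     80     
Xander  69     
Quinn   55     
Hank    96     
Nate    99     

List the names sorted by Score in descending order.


Sorting by Score (descending):
  Nate: 99
  Hank: 96
  Eve: 80
  Xander: 69
  Quinn: 55


ANSWER: Nate, Hank, Eve, Xander, Quinn


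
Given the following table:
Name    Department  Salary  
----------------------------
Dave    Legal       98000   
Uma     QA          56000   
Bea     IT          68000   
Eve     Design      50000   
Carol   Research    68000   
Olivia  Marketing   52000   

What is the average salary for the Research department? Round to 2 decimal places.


Research department members:
  Carol: 68000
Sum = 68000
Count = 1
Average = 68000 / 1 = 68000.00

ANSWER: 68000.00


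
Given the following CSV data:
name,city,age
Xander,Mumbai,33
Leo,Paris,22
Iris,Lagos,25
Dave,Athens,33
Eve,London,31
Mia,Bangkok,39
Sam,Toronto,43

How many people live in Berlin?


Scanning city column for 'Berlin':
Total matches: 0

ANSWER: 0


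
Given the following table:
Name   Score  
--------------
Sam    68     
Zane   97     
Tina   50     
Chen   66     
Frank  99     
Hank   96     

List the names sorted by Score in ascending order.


Sorting by Score (ascending):
  Tina: 50
  Chen: 66
  Sam: 68
  Hank: 96
  Zane: 97
  Frank: 99


ANSWER: Tina, Chen, Sam, Hank, Zane, Frank


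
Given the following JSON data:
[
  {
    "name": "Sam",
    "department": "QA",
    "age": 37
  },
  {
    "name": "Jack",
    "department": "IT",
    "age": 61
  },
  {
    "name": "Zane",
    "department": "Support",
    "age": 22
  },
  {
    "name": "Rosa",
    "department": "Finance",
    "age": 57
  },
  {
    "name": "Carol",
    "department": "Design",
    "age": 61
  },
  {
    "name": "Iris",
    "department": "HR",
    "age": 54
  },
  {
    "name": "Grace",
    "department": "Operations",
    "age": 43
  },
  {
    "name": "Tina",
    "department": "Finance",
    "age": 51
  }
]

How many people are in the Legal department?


Scanning records for department = Legal
  No matches found
Count: 0

ANSWER: 0


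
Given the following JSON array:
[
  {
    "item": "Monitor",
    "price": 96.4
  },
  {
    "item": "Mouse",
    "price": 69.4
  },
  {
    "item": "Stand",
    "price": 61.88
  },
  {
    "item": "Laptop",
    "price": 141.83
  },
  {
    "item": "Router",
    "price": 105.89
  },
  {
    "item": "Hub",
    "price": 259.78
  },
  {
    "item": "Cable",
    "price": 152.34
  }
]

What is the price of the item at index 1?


Array index 1 -> Mouse
price = 69.4

ANSWER: 69.4


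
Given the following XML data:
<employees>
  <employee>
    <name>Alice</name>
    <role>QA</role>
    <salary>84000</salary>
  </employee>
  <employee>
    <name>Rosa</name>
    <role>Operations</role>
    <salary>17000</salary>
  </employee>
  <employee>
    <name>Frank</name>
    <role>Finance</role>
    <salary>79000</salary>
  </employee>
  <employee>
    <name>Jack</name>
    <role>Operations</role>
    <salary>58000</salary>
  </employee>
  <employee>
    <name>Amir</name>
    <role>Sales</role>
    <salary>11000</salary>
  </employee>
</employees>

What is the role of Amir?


Searching for <employee> with <name>Amir</name>
Found at position 5
<role>Sales</role>

ANSWER: Sales


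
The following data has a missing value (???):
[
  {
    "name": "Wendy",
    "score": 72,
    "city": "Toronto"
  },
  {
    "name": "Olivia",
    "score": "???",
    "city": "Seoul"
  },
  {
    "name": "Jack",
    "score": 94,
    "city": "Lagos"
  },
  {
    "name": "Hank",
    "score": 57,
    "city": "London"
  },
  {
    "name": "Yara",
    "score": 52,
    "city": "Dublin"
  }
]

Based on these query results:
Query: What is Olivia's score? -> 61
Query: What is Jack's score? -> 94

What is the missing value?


The missing value is Olivia's score
From query: Olivia's score = 61

ANSWER: 61


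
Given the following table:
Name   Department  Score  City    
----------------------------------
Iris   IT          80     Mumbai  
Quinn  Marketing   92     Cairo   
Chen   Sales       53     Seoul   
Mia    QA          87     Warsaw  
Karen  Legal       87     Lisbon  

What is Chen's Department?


Row 3: Chen
Department = Sales

ANSWER: Sales


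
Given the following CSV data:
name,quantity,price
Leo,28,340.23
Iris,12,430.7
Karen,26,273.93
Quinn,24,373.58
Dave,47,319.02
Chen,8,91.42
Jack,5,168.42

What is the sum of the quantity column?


Values in 'quantity' column:
  Row 1: 28
  Row 2: 12
  Row 3: 26
  Row 4: 24
  Row 5: 47
  Row 6: 8
  Row 7: 5
Sum = 28 + 12 + 26 + 24 + 47 + 8 + 5 = 150

ANSWER: 150


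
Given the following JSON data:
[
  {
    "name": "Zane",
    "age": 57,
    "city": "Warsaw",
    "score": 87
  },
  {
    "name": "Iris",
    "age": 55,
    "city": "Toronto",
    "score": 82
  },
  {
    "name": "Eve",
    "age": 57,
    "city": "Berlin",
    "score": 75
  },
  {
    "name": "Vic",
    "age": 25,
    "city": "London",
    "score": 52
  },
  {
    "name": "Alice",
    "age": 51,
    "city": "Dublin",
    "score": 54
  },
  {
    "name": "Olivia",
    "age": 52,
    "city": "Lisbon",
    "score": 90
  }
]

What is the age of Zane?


Looking up record where name = Zane
Record index: 0
Field 'age' = 57

ANSWER: 57


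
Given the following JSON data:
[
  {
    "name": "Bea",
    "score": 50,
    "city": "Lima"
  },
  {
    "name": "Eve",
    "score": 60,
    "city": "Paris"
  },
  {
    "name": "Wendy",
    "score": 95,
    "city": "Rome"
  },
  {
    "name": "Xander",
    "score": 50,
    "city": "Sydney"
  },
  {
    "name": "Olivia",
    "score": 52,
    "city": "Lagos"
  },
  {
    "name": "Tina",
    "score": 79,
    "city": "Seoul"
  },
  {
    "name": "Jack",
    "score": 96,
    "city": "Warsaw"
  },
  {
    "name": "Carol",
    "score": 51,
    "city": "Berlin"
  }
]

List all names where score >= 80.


Filtering records where score >= 80:
  Bea (score=50) -> no
  Eve (score=60) -> no
  Wendy (score=95) -> YES
  Xander (score=50) -> no
  Olivia (score=52) -> no
  Tina (score=79) -> no
  Jack (score=96) -> YES
  Carol (score=51) -> no


ANSWER: Wendy, Jack


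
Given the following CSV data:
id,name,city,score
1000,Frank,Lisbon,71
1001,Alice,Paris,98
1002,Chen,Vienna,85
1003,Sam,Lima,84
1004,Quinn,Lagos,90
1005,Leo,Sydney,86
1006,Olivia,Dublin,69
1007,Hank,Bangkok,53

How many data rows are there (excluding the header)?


Counting rows (excluding header):
Header: id,name,city,score
Data rows: 8

ANSWER: 8


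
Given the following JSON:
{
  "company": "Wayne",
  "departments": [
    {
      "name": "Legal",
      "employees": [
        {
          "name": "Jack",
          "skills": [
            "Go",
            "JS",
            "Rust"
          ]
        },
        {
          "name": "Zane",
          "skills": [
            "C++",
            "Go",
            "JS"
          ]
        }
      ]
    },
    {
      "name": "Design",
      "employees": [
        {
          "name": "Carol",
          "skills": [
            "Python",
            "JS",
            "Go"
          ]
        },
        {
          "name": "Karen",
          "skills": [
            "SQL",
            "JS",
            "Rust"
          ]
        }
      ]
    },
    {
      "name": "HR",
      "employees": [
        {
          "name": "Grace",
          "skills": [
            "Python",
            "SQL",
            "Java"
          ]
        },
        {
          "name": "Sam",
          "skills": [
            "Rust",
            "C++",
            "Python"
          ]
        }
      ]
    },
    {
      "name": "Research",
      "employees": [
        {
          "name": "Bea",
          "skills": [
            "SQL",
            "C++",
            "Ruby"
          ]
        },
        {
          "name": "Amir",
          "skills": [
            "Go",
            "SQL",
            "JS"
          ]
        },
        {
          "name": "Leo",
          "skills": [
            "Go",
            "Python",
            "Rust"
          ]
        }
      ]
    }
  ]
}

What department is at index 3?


Path: departments[3].name
Value: Research

ANSWER: Research


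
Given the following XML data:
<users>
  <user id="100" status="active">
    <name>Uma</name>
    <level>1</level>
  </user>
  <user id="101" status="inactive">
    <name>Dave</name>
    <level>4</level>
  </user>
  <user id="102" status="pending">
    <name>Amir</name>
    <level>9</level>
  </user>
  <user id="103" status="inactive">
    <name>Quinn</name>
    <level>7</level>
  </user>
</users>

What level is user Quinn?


Finding user: Quinn
<level>7</level>

ANSWER: 7


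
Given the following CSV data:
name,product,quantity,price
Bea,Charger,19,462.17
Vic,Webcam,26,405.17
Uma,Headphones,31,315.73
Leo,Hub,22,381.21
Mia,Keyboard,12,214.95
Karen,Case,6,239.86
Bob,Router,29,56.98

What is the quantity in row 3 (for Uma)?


Row 3: Uma
Column 'quantity' = 31

ANSWER: 31


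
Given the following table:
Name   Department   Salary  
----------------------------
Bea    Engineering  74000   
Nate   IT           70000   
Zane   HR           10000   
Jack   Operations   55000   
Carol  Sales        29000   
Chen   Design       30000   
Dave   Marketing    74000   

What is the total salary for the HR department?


HR department members:
  Zane: 10000
Total = 10000 = 10000

ANSWER: 10000


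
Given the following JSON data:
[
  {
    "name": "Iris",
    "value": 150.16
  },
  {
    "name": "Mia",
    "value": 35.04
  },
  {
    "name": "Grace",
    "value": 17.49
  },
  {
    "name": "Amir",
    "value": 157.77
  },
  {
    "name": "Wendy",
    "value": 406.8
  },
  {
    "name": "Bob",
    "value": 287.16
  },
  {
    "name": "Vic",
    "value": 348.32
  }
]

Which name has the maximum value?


Comparing values:
  Iris: 150.16
  Mia: 35.04
  Grace: 17.49
  Amir: 157.77
  Wendy: 406.8
  Bob: 287.16
  Vic: 348.32
Maximum: Wendy (406.8)

ANSWER: Wendy
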